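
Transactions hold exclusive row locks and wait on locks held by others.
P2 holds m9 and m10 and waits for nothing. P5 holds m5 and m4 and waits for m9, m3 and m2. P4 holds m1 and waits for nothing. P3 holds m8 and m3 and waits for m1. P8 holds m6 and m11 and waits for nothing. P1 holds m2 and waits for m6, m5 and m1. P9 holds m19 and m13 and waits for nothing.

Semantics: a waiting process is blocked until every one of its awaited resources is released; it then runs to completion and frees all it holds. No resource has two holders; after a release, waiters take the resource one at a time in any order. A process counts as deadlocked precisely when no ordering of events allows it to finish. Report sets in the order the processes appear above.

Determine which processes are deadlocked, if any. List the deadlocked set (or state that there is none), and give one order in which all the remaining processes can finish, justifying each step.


The deadlocked set is P5 and P1.
Key observation: the loop P5 -> P1 -> P5 blocks itself forever; no other process is dragged down with it.
The rest can finish in the order P4, P9, P3, P8, P2.
Check, step by step:
  run P4 (it waits on nothing); releases m1
  run P9 (it waits on nothing); releases m19 and m13
  P3 waits on m1 — all released -> runs and releases m8 and m3
  run P8 (it waits on nothing); releases m6 and m11
  run P2 (it waits on nothing); releases m9 and m10


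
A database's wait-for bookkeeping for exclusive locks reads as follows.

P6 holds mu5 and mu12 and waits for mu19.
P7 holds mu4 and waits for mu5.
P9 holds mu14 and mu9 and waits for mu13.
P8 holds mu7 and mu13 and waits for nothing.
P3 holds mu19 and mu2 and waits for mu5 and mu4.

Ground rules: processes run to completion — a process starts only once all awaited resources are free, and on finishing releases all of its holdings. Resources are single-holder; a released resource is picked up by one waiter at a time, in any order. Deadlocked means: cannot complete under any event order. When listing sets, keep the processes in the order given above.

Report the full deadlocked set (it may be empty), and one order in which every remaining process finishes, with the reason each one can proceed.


Deadlocked set: P6, P7 and P3.
Key observation: the wait chain closes on itself along P6 -> P3 -> P6; P7 is caught in further circular waits.
The rest can finish in the order P8, P9.
Step-by-step check:
  P8 waits on nothing -> runs at once and releases mu7 and mu13
  P9 waits on mu13 — all released -> runs and releases mu14 and mu9


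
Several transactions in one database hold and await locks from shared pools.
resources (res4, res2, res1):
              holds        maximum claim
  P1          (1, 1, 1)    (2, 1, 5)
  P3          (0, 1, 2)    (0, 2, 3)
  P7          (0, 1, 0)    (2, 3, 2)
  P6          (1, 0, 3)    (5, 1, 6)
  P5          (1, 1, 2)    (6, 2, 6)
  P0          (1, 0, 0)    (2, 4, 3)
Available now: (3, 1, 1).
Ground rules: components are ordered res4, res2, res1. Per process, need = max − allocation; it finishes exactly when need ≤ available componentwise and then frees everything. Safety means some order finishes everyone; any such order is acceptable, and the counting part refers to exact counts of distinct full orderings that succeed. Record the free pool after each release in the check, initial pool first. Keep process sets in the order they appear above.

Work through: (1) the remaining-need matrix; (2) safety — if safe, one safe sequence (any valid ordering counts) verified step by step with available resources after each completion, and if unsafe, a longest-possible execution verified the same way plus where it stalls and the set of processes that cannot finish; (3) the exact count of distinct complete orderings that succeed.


(1) Remaining need (order res4, res2, res1):
  P1: (1, 0, 4)
  P3: (0, 1, 1)
  P7: (2, 2, 2)
  P6: (4, 1, 3)
  P5: (5, 1, 4)
  P0: (1, 4, 3)
(2) UNSAFE — no complete ordering exists.
Key observation: after P3, P7 the pool peaks at (3, 3, 3), and each blocked process is short somewhere: P1 on res1; P6 on res4; P5 on res4, res1; P0 on res2.
The run P3, P7 cannot be extended any further. Check, step by step:
  pool = (3, 1, 1)
  run P3 (needs (0, 1, 1), free (3, 1, 1)); after release of (0, 1, 2) the pool is (3, 2, 3)
  run P7 (needs (2, 2, 2), free (3, 2, 3)); after release of (0, 1, 0) the pool is (3, 3, 3)
  P1 cannot run: need (1, 0, 4) vs free (3, 3, 3) (insufficient res1)
  P6 cannot run: need (4, 1, 3) vs free (3, 3, 3) (insufficient res4)
  P5 cannot run: need (5, 1, 4) vs free (3, 3, 3) (insufficient res4 and res1)
  P0 cannot run: need (1, 4, 3) vs free (3, 3, 3) (insufficient res2)
Processes that can never finish: P1, P6, P5 and P0.
(3) Exactly 0 of the possible complete orderings are safe sequences.


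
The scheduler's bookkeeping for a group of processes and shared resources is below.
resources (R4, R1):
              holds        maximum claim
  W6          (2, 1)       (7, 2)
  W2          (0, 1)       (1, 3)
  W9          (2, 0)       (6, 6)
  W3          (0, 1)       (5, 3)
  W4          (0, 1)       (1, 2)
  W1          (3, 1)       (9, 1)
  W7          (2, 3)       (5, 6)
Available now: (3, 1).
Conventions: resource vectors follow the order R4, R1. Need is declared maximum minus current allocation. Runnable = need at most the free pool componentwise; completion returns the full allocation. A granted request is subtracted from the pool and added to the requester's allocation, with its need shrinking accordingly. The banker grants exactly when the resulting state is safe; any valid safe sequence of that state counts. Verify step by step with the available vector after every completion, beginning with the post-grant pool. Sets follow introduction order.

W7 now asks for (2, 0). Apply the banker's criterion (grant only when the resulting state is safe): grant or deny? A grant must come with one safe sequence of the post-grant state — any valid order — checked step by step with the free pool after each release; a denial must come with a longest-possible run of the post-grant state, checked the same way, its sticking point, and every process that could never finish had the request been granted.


GRANT: granting preserves safety; a valid post-grant sequence is W4, W2, W7, W9, W6, W3, W1.
Key observation: granting shrinks the pool to (1, 1), yet W4 still fits and the chain goes through.
Verifying the post-grant state step by step:
  pool = (1, 1)
  W4: need (1, 1) fits (1, 1); releases (0, 1), pool now (1, 2)
  W2: need (1, 2) fits (1, 2); releases (0, 1), pool now (1, 3)
  W7: need (1, 3) fits (1, 3); releases (4, 3), pool now (5, 6)
  W9: need (4, 6) fits (5, 6); releases (2, 0), pool now (7, 6)
  W6: need (5, 1) fits (7, 6); releases (2, 1), pool now (9, 7)
  W3: need (5, 2) fits (9, 7); releases (0, 1), pool now (9, 8)
  W1: need (6, 0) fits (9, 8); releases (3, 1), pool now (12, 9)


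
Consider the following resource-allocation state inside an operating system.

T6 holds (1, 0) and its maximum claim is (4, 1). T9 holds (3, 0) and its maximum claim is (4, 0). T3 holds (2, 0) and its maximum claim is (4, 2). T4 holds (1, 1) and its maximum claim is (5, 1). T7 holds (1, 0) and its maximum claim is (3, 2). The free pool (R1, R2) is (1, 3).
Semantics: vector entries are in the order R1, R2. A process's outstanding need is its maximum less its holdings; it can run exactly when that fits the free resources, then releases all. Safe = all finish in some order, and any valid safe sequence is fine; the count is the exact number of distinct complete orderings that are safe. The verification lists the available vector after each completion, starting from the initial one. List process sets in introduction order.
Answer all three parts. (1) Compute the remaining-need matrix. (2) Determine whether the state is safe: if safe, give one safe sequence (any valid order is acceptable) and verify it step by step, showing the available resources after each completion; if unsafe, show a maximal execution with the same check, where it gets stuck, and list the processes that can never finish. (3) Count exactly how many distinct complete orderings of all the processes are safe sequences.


(1) Remaining need (order R1, R2):
  T6: (3, 1)
  T9: (1, 0)
  T3: (2, 2)
  T4: (4, 0)
  T7: (2, 2)
(2) SAFE, for example via the order T9, T7, T4, T6, T3.
Key observation: reading the order forward, T9 is the first process whose need (1, 0) meets the free pool (1, 3) exactly on a resource it requests.
Check, step by step:
  pool = (1, 3)
  T9: need (1, 0) fits (1, 3); releases (3, 0), pool now (4, 3)
  T7: need (2, 2) fits (4, 3); releases (1, 0), pool now (5, 3)
  T4: need (4, 0) fits (5, 3); releases (1, 1), pool now (6, 4)
  T6: need (3, 1) fits (6, 4); releases (1, 0), pool now (7, 4)
  T3: need (2, 2) fits (7, 4); releases (2, 0), pool now (9, 4)
(3) Precisely 24 of the possible complete orderings are safe sequences.


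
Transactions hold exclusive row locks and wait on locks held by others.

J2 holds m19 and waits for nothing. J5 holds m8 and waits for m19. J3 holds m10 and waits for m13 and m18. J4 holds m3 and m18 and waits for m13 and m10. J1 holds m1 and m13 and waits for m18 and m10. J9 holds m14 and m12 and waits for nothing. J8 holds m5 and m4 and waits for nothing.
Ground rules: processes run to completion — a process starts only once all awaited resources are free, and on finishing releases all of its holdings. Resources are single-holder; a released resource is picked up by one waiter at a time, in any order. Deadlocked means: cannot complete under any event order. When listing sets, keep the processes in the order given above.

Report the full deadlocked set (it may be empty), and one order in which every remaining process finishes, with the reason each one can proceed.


The deadlocked set is J3, J4 and J1.
Key observation: the knot is the closed ring of waits J3 -> J4 -> J3; J1 is caught in further circular waits.
The rest can finish in the order J8, J2, J9, J5.
Verifying each step:
  J8 waits on nothing -> runs at once and releases m5 and m4
  J2 waits on nothing -> runs at once and releases m19
  J9 waits on nothing -> runs at once and releases m14 and m12
  J5 waits on m19 — all released -> runs and releases m8


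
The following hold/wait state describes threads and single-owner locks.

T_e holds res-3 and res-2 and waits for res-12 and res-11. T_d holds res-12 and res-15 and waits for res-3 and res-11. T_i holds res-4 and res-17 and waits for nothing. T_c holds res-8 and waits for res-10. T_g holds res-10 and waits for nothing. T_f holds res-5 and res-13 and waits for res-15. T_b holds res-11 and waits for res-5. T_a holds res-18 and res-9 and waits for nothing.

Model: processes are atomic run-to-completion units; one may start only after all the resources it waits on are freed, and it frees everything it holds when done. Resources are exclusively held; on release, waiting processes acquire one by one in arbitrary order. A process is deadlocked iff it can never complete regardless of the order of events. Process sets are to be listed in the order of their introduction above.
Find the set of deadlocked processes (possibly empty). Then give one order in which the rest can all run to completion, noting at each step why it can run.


Deadlocked set: T_e, T_d, T_f and T_b.
Key observation: nobody on the ring T_e -> T_d -> T_e can start until another member finishes, which never happens; T_f and T_b are caught in further circular waits.
One completion order for the rest: T_i, T_g, T_a, T_c.
Walking it through:
  T_i waits on nothing -> runs at once and releases res-4 and res-17
  T_g waits on nothing -> runs at once and releases res-10
  T_a waits on nothing -> runs at once and releases res-18 and res-9
  run T_c (all its waits — res-10 — are resolved); releases res-8


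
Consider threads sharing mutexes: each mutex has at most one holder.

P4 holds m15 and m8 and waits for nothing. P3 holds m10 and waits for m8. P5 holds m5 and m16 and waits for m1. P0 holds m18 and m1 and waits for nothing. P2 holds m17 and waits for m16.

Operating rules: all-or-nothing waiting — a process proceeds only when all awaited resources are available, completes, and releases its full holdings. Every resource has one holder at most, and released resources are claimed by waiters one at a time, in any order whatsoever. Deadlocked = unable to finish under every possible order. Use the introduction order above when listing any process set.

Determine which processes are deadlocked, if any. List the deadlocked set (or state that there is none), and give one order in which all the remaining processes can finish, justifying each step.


Nothing here is deadlocked.
Key observation: no waiting chain loops back on itself — every chain ends at a process that waits on nothing, so everyone eventually runs.
The rest can finish in the order P4, P3, P0, P5, P2.
Check, step by step:
  P4 waits on nothing -> runs at once and releases m15 and m8
  P3: everything it awaited (m8) is free; runs, freeing m10
  P0 waits on nothing -> runs at once and releases m18 and m1
  P5: everything it awaited (m1) is free; runs, freeing m5 and m16
  P2: everything it awaited (m16) is free; runs, freeing m17


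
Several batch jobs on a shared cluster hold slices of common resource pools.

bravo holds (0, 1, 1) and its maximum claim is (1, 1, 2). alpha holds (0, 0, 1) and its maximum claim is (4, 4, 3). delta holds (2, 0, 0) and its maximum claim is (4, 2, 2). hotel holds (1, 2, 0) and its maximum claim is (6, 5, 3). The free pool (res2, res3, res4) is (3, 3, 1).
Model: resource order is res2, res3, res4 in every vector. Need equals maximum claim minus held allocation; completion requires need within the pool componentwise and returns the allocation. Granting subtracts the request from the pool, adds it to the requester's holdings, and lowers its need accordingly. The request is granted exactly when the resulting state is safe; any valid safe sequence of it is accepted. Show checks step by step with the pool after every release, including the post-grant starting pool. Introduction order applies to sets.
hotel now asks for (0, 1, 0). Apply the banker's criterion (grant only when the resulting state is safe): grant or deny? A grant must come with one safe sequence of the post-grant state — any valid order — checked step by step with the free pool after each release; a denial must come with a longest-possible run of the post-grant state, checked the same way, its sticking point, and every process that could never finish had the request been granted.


DENY. Granting would leave the state unsafe.
Key observation: after bravo, delta the pool peaks at (5, 3, 2), and each blocked process is short somewhere: alpha on res3; hotel on res4.
Pretend the grant happened; the run bravo, delta goes as far as possible. Verifying each step:
  pool = (3, 2, 1)
  bravo needs (1, 0, 1) <= (3, 2, 1) -> finishes; pool += (0, 1, 1) = (3, 3, 2)
  delta needs (2, 2, 2) <= (3, 3, 2) -> finishes; pool += (2, 0, 0) = (5, 3, 2)
  alpha still needs (4, 4, 2) but only (5, 3, 2) is free — short on res3
  hotel still needs (5, 2, 3) but only (5, 3, 2) is free — short on res4
Post-grant, the permanently blocked set is alpha and hotel.


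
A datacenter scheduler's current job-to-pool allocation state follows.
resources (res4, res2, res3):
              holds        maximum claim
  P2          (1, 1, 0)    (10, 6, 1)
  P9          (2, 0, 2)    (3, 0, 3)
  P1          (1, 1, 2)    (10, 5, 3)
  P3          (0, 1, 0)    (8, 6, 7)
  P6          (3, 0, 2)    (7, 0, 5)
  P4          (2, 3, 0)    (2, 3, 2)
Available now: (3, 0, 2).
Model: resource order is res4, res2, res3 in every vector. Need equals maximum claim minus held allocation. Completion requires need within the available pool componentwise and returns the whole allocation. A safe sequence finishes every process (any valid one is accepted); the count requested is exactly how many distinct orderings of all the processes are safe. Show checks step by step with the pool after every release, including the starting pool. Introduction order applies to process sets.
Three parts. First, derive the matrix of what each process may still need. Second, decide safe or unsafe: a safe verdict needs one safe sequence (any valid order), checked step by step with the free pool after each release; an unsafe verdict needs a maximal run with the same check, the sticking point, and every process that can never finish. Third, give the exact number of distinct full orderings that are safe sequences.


(1) Remaining need (order res4, res2, res3):
  P2: (9, 5, 1)
  P9: (1, 0, 1)
  P1: (9, 4, 1)
  P3: (8, 5, 7)
  P6: (4, 0, 3)
  P4: (0, 0, 2)
(2) The state is UNSAFE.
Key observation: after P4, P9, P6 complete, (10, 3, 6) is the best the pool ever gets, yet each leftover process wants more res2.
A maximal execution: P4, P9, P6 — then nothing else fits. Step-by-step check:
  pool = (3, 0, 2)
  P4 needs (0, 0, 2) <= (3, 0, 2) -> finishes; pool += (2, 3, 0) = (5, 3, 2)
  P9 needs (1, 0, 1) <= (5, 3, 2) -> finishes; pool += (2, 0, 2) = (7, 3, 4)
  P6 needs (4, 0, 3) <= (7, 3, 4) -> finishes; pool += (3, 0, 2) = (10, 3, 6)
  P2 cannot run: need (9, 5, 1) vs free (10, 3, 6) (insufficient res2)
  P1 cannot run: need (9, 4, 1) vs free (10, 3, 6) (insufficient res2)
  P3 cannot run: need (8, 5, 7) vs free (10, 3, 6) (insufficient res2 and res3)
Processes that can never finish: P2, P1 and P3.
(3) Exactly 0 of the possible complete orderings are safe sequences.


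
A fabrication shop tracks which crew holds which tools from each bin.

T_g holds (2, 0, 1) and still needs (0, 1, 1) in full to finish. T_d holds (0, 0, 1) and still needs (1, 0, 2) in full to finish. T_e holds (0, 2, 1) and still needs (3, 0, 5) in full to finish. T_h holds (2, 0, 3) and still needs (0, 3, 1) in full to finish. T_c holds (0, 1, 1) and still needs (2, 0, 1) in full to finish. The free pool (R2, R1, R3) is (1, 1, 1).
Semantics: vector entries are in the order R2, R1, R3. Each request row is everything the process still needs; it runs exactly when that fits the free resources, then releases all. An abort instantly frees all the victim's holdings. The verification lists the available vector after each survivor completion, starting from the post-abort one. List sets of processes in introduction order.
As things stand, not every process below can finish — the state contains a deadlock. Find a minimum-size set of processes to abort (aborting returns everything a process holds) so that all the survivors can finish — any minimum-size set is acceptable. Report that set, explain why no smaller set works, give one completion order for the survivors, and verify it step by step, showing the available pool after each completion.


The answer: abort T_h.
Key observation: the returned (2, 0, 3) from T_h is what brings T_e — unrunnable before, under any order — into play at step 3.
Minimality: the empty abort set fails — the state is deadlocked as it stands.
One survivor order: T_c, T_d, T_e, T_g. Walking it through (post-abort pool first):
  pool = (3, 1, 4)
  run T_c (needs (2, 0, 1), free (3, 1, 4)); after release of (0, 1, 1) the pool is (3, 2, 5)
  run T_d (needs (1, 0, 2), free (3, 2, 5)); after release of (0, 0, 1) the pool is (3, 2, 6)
  run T_e (needs (3, 0, 5), free (3, 2, 6)); after release of (0, 2, 1) the pool is (3, 4, 7)
  run T_g (needs (0, 1, 1), free (3, 4, 7)); after release of (2, 0, 1) the pool is (5, 4, 8)


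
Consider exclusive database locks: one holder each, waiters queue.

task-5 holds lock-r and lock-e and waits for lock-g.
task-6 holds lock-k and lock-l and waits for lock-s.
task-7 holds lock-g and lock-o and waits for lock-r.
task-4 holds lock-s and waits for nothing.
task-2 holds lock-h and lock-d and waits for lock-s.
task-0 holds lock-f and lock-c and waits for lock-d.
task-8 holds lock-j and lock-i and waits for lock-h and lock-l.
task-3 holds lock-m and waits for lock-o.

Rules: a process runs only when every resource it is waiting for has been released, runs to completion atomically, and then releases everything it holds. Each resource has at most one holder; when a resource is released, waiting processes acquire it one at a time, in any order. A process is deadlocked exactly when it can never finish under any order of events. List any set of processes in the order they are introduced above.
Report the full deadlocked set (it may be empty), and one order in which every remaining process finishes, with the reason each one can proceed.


Deadlocked: task-5, task-7 and task-3.
Key observation: the loop task-5 -> task-7 -> task-5 blocks itself forever; task-3 waits into the deadlock from upstream.
A valid finishing order for the others: task-4, task-2, task-6, task-0, task-8.
Walking it through:
  task-4: no waits; runs immediately, freeing lock-s
  task-2: everything it awaited (lock-s) is free; runs, freeing lock-h and lock-d
  task-6: everything it awaited (lock-s) is free; runs, freeing lock-k and lock-l
  task-0: everything it awaited (lock-d) is free; runs, freeing lock-f and lock-c
  task-8: everything it awaited (lock-h and lock-l) is free; runs, freeing lock-j and lock-i


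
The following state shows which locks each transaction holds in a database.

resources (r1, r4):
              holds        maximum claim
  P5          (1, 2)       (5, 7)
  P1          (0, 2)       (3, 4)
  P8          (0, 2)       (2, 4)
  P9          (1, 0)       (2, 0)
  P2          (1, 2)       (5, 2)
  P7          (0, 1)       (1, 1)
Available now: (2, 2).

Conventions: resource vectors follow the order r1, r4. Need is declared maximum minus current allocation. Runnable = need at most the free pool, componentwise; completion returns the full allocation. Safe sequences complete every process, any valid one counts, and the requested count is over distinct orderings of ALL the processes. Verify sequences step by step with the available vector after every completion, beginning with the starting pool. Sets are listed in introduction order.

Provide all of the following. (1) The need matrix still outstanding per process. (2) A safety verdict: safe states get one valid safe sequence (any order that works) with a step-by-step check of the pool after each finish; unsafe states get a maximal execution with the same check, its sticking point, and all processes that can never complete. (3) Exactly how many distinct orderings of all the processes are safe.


(1) Remaining need (order r1, r4):
  P5: (4, 5)
  P1: (3, 2)
  P8: (2, 2)
  P9: (1, 0)
  P2: (4, 0)
  P7: (1, 0)
(2) UNSAFE.
Key observation: no order helps: past P9, P1, P7, P8, the free pool tops out at (3, 7), below what each blocked process needs in r1.
A maximal execution: P9, P1, P7, P8 — then nothing else fits. Check, step by step:
  pool = (2, 2)
  P9 needs (1, 0) <= (2, 2) -> finishes; pool += (1, 0) = (3, 2)
  P1 needs (3, 2) <= (3, 2) -> finishes; pool += (0, 2) = (3, 4)
  P7 needs (1, 0) <= (3, 4) -> finishes; pool += (0, 1) = (3, 5)
  P8 needs (2, 2) <= (3, 5) -> finishes; pool += (0, 2) = (3, 7)
  P5 cannot run: need (4, 5) vs free (3, 7) (insufficient r1)
  P2 cannot run: need (4, 0) vs free (3, 7) (insufficient r1)
Processes that can never finish: P5 and P2.
(3) Exactly 0 of the possible complete orderings are safe sequences.


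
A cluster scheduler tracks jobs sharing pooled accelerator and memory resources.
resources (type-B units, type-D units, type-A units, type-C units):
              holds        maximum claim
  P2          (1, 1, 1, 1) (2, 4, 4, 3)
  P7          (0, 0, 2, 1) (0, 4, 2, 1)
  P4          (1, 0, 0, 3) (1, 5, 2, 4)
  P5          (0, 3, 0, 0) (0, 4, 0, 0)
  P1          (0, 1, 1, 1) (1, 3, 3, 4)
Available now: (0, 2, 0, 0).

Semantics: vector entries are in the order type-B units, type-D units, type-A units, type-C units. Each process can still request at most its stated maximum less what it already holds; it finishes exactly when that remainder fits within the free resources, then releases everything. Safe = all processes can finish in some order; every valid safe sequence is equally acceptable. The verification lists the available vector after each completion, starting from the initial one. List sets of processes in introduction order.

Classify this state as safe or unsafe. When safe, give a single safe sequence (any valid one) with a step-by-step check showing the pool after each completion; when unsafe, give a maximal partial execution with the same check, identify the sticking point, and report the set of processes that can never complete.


SAFE. One safe sequence: P5, P7, P4, P1, P2.
Key observation: at P4 the run first touches a limit — (0, 5, 2, 1) against (0, 5, 2, 1), exact on a resource it actually requests.
Verifying each step:
  pool = (0, 2, 0, 0)
  run P5 (needs (0, 1, 0, 0), free (0, 2, 0, 0)); after release of (0, 3, 0, 0) the pool is (0, 5, 0, 0)
  run P7 (needs (0, 4, 0, 0), free (0, 5, 0, 0)); after release of (0, 0, 2, 1) the pool is (0, 5, 2, 1)
  run P4 (needs (0, 5, 2, 1), free (0, 5, 2, 1)); after release of (1, 0, 0, 3) the pool is (1, 5, 2, 4)
  run P1 (needs (1, 2, 2, 3), free (1, 5, 2, 4)); after release of (0, 1, 1, 1) the pool is (1, 6, 3, 5)
  run P2 (needs (1, 3, 3, 2), free (1, 6, 3, 5)); after release of (1, 1, 1, 1) the pool is (2, 7, 4, 6)


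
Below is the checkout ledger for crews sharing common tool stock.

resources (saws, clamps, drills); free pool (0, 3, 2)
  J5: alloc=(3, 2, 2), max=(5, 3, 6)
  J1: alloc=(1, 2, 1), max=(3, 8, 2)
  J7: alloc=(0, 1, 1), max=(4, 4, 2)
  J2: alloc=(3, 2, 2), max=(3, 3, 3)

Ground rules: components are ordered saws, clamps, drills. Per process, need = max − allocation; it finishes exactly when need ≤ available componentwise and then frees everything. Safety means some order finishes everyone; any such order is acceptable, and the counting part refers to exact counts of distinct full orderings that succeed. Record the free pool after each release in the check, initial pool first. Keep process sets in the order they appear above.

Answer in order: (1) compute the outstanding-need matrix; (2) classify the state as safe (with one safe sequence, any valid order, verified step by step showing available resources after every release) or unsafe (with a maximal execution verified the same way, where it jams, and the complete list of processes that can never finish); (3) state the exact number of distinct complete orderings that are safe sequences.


(1) Outstanding need per process (order saws, clamps, drills):
  J5: (2, 1, 4)
  J1: (2, 6, 1)
  J7: (4, 3, 1)
  J2: (0, 1, 1)
(2) SAFE. One safe sequence: J2, J5, J1, J7.
Key observation: the first exact fit in this order is J5 — it needs (2, 1, 4) with (3, 5, 4) free, meeting a requested resource to the last unit.
Verifying each step:
  pool = (0, 3, 2)
  J2 needs (0, 1, 1) <= (0, 3, 2) -> finishes; pool += (3, 2, 2) = (3, 5, 4)
  J5 needs (2, 1, 4) <= (3, 5, 4) -> finishes; pool += (3, 2, 2) = (6, 7, 6)
  J1 needs (2, 6, 1) <= (6, 7, 6) -> finishes; pool += (1, 2, 1) = (7, 9, 7)
  J7 needs (4, 3, 1) <= (7, 9, 7) -> finishes; pool += (0, 1, 1) = (7, 10, 8)
(3) The exact count: 2 of the possible complete orderings are safe sequences.


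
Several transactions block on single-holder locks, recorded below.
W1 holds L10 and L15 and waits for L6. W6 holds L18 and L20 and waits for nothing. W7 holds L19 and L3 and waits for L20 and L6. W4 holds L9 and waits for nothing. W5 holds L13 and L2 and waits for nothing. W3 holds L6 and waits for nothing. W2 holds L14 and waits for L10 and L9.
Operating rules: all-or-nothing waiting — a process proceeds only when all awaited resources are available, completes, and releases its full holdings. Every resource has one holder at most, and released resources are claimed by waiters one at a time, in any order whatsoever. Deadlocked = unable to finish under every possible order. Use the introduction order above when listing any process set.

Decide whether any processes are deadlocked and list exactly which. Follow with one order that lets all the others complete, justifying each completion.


No process is deadlocked.
Key observation: there is no circular wait here — follow any chain and it reaches a process that is free to run now.
A valid finishing order for the others: W5, W3, W4, W6, W1, W2, W7.
Step-by-step check:
  run W5 (it waits on nothing); releases L13 and L2
  run W3 (it waits on nothing); releases L6
  run W4 (it waits on nothing); releases L9
  run W6 (it waits on nothing); releases L18 and L20
  run W1 (all its waits — L6 — are resolved); releases L10 and L15
  run W2 (all its waits — L10 and L9 — are resolved); releases L14
  run W7 (all its waits — L20 and L6 — are resolved); releases L19 and L3


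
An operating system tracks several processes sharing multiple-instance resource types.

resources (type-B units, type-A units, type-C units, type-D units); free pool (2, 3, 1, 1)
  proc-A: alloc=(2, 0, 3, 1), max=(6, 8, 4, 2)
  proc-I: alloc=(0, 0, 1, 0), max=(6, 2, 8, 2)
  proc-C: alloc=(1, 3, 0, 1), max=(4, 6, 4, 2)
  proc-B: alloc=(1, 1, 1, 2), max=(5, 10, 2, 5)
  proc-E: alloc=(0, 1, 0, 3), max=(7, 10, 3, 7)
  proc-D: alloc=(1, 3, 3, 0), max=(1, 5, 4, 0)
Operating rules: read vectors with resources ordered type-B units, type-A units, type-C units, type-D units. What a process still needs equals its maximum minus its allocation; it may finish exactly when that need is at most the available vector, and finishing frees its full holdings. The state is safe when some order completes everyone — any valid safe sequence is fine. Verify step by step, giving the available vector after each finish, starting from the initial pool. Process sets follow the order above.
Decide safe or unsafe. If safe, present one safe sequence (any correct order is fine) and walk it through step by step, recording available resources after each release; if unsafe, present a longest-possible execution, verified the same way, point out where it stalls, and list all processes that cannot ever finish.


SAFE, for example via the order proc-D, proc-C, proc-A, proc-I, proc-B, proc-E.
Key observation: reading the order forward, proc-D is the first process whose need (0, 2, 1, 0) meets the free pool (2, 3, 1, 1) exactly on a resource it requests.
Verifying each step:
  pool = (2, 3, 1, 1)
  proc-D: need (0, 2, 1, 0) fits (2, 3, 1, 1); releases (1, 3, 3, 0), pool now (3, 6, 4, 1)
  proc-C: need (3, 3, 4, 1) fits (3, 6, 4, 1); releases (1, 3, 0, 1), pool now (4, 9, 4, 2)
  proc-A: need (4, 8, 1, 1) fits (4, 9, 4, 2); releases (2, 0, 3, 1), pool now (6, 9, 7, 3)
  proc-I: need (6, 2, 7, 2) fits (6, 9, 7, 3); releases (0, 0, 1, 0), pool now (6, 9, 8, 3)
  proc-B: need (4, 9, 1, 3) fits (6, 9, 8, 3); releases (1, 1, 1, 2), pool now (7, 10, 9, 5)
  proc-E: need (7, 9, 3, 4) fits (7, 10, 9, 5); releases (0, 1, 0, 3), pool now (7, 11, 9, 8)


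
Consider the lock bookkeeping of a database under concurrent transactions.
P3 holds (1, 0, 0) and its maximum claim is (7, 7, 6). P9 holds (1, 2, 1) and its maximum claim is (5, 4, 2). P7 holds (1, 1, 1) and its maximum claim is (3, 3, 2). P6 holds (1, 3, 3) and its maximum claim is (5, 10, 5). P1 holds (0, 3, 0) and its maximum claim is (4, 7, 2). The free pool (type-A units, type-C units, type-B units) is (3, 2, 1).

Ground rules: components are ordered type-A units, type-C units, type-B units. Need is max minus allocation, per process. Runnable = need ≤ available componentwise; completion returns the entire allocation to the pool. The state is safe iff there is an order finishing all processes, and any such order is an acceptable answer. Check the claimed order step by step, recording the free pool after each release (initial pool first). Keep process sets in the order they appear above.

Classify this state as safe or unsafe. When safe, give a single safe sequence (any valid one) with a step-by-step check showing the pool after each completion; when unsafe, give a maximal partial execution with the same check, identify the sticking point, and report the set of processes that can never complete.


SAFE, for example via the order P7, P9, P1, P6, P3.
Key observation: P7 is the earliest step where a requested resource binds exactly: need (2, 2, 1), pool (3, 2, 1) at its turn.
Check, step by step:
  pool = (3, 2, 1)
  run P7 (needs (2, 2, 1), free (3, 2, 1)); after release of (1, 1, 1) the pool is (4, 3, 2)
  run P9 (needs (4, 2, 1), free (4, 3, 2)); after release of (1, 2, 1) the pool is (5, 5, 3)
  run P1 (needs (4, 4, 2), free (5, 5, 3)); after release of (0, 3, 0) the pool is (5, 8, 3)
  run P6 (needs (4, 7, 2), free (5, 8, 3)); after release of (1, 3, 3) the pool is (6, 11, 6)
  run P3 (needs (6, 7, 6), free (6, 11, 6)); after release of (1, 0, 0) the pool is (7, 11, 6)


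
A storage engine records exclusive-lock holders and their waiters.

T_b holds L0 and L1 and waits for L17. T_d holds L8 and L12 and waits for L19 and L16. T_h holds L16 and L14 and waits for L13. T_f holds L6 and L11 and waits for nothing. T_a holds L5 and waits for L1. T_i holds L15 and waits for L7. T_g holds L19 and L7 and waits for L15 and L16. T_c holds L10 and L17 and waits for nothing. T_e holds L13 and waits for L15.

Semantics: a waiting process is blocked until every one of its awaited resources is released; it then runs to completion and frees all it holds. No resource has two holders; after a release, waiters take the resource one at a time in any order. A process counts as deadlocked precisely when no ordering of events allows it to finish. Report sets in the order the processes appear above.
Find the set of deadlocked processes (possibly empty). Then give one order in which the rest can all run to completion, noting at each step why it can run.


Deadlocked: T_d, T_h, T_i, T_g and T_e.
Key observation: along T_h -> T_e -> T_i -> T_g -> T_h, each member waits on what the next one holds — a deadlock; T_d waits into the deadlock from upstream.
The rest can finish in the order T_c, T_f, T_b, T_a.
Verifying each step:
  run T_c (it waits on nothing); releases L10 and L17
  run T_f (it waits on nothing); releases L6 and L11
  run T_b (all its waits — L17 — are resolved); releases L0 and L1
  run T_a (all its waits — L1 — are resolved); releases L5


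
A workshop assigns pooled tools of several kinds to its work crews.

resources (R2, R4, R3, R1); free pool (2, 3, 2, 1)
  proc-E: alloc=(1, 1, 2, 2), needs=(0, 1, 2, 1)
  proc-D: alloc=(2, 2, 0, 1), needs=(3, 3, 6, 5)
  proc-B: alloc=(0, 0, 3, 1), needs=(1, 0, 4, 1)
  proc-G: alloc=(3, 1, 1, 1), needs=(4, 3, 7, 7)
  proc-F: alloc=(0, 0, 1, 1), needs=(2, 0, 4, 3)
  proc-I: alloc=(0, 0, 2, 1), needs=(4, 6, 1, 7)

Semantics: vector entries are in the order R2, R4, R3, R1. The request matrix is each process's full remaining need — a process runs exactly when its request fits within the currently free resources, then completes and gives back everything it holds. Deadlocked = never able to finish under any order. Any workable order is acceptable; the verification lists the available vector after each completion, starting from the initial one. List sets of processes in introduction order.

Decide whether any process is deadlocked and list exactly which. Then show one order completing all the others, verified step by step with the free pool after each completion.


The deadlocked set is proc-G and proc-I.
Key observation: R1 is the bottleneck — with proc-E, proc-B, proc-F, proc-D done the pool holds (5, 6, 8, 6), short of every remaining need.
A valid finishing order for the others: proc-E, proc-B, proc-F, proc-D. Step-by-step check:
  pool = (2, 3, 2, 1)
  run proc-E (needs (0, 1, 2, 1), free (2, 3, 2, 1)); after release of (1, 1, 2, 2) the pool is (3, 4, 4, 3)
  run proc-B (needs (1, 0, 4, 1), free (3, 4, 4, 3)); after release of (0, 0, 3, 1) the pool is (3, 4, 7, 4)
  run proc-F (needs (2, 0, 4, 3), free (3, 4, 7, 4)); after release of (0, 0, 1, 1) the pool is (3, 4, 8, 5)
  run proc-D (needs (3, 3, 6, 5), free (3, 4, 8, 5)); after release of (2, 2, 0, 1) the pool is (5, 6, 8, 6)
The blocked processes can never fit:
  proc-G cannot run: need (4, 3, 7, 7) vs free (5, 6, 8, 6) (insufficient R1)
  proc-I cannot run: need (4, 6, 1, 7) vs free (5, 6, 8, 6) (insufficient R1)


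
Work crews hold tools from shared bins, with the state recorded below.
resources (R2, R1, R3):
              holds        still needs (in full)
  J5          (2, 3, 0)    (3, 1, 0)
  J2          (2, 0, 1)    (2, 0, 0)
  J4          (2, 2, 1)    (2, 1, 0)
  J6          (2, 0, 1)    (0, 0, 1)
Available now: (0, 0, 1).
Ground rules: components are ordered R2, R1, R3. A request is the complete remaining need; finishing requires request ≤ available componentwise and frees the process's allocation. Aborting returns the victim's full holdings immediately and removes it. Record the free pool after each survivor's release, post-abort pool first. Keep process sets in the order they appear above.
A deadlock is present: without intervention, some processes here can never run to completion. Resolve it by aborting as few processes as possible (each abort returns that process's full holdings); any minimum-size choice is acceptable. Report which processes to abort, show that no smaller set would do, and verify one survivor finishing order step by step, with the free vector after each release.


Minimum abort set: J5.
Key observation: before aborting J5, J4 was permanently blocked — no order could ever run it; afterwards it completes at step 1.
Minimality: the empty abort set fails — the state is deadlocked as it stands.
Survivors finish in the order: J4, J6, J2. Step-by-step check (pool after the aborts first):
  pool = (2, 3, 1)
  J4 needs (2, 1, 0) <= (2, 3, 1) -> finishes; pool += (2, 2, 1) = (4, 5, 2)
  J6 needs (0, 0, 1) <= (4, 5, 2) -> finishes; pool += (2, 0, 1) = (6, 5, 3)
  J2 needs (2, 0, 0) <= (6, 5, 3) -> finishes; pool += (2, 0, 1) = (8, 5, 4)


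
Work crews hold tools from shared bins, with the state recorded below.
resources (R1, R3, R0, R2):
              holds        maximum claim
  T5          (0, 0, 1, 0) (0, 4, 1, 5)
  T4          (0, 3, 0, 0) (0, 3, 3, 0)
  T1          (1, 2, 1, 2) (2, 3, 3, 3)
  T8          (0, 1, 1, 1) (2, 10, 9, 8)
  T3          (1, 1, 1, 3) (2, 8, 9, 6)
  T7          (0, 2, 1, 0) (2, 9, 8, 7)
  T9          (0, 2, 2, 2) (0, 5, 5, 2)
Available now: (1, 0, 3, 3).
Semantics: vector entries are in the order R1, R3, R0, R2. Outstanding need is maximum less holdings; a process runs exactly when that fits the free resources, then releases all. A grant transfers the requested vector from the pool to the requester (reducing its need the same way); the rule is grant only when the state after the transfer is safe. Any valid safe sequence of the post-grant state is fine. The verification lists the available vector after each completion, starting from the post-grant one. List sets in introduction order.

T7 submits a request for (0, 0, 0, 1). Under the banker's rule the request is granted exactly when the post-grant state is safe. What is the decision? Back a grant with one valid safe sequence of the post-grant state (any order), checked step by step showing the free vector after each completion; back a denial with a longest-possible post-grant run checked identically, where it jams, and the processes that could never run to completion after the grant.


GRANT — the state after the grant stays safe, e.g. via T4, T1, T9, T5, T7, T8, T3.
Key observation: the transfer keeps a workable pool ((1, 0, 3, 2)); T4 starts the safe sequence.
Verifying the post-grant state step by step:
  pool = (1, 0, 3, 2)
  run T4 (needs (0, 0, 3, 0), free (1, 0, 3, 2)); after release of (0, 3, 0, 0) the pool is (1, 3, 3, 2)
  run T1 (needs (1, 1, 2, 1), free (1, 3, 3, 2)); after release of (1, 2, 1, 2) the pool is (2, 5, 4, 4)
  run T9 (needs (0, 3, 3, 0), free (2, 5, 4, 4)); after release of (0, 2, 2, 2) the pool is (2, 7, 6, 6)
  run T5 (needs (0, 4, 0, 5), free (2, 7, 6, 6)); after release of (0, 0, 1, 0) the pool is (2, 7, 7, 6)
  run T7 (needs (2, 7, 7, 6), free (2, 7, 7, 6)); after release of (0, 2, 1, 1) the pool is (2, 9, 8, 7)
  run T8 (needs (2, 9, 8, 7), free (2, 9, 8, 7)); after release of (0, 1, 1, 1) the pool is (2, 10, 9, 8)
  run T3 (needs (1, 7, 8, 3), free (2, 10, 9, 8)); after release of (1, 1, 1, 3) the pool is (3, 11, 10, 11)
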